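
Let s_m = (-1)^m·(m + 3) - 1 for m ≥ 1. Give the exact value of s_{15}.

(-1)^15 = -1; m + 3 at m=15 is 18; so s_{15} = -19.

-19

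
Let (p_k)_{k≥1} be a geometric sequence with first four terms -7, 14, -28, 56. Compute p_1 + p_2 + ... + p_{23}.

-19573421

Common ratio r = -2.
p_k = (-7)·(-2)^(k-1).
S = (-7)·((-2)^23 - 1)/(-2 - 1) = (-7)·(-8388608 - 1)/(-3) = -19573421.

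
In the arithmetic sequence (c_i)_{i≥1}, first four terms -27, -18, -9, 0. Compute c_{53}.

Common difference d = 9.
c_i = -27 + (i - 1)·9.
c_{53} = -27 + 52·9 = 441.

441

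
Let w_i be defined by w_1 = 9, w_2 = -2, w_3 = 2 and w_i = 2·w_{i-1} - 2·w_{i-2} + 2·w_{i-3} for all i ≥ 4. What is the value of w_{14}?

1440

w_4 = 26; w_5 = 44; w_6 = 40; …; w_{11} = 352; w_{12} = 544; w_{13} = 912; w_{14} = 1440.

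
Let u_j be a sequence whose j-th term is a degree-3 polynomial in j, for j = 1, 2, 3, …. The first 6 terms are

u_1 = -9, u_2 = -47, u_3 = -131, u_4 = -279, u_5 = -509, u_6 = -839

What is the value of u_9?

1st diffs: -38, -84, -148, -230, -330.
2nd diffs: -46, -64, -82, -100.
3rd diffs: -18, -18, -18 (constant).
So u_j = -3j^3 - 5j^2 - 2j + 1.
Evaluating at j = 9 gives u_9 = -2609.

-2609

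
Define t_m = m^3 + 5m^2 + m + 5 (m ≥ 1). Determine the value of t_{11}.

t_{11} = 1·11^3 + 5·11^2 + 1·11 + 5 = 1952.

1952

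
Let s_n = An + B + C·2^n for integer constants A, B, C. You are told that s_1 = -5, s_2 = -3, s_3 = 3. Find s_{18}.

Write the equations: A + B + 2C = -5; 2A + B + 4C = -3; 3A + B + 8C = 3.
Subtracting the first from the second: A + 2C = 2.
Subtracting the second from the third: A + 4C = 6.
Solving: C = 2, A = -2, then B = -7.
Hence s_{18} = -2·18 + (-7) + 2·262144 = 524245.

524245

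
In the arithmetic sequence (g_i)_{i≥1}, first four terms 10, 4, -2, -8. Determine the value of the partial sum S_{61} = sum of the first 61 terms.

Common difference d = -6.
g_i = 10 + (i - 1)·(-6).
g_{61} = -350; S = 61·(10 + (-350))/2 = -10370.

-10370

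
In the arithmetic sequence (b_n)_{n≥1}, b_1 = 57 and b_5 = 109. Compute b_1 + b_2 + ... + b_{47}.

Common difference d = (109 - 57) / (5 - 1) = 13.
b_n = 57 + (n - 1)·13.
b_{47} = 655; S = 47·(57 + 655)/2 = 16732.

16732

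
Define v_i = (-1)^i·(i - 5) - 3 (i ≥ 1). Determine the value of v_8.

(-1)^8 = 1; i - 5 at i=8 is 3; so v_8 = 0.

0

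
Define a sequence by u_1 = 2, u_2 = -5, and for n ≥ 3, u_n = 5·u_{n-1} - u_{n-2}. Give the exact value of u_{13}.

Compute successive terms:
u_3 = -27  u_4 = -130  u_5 = -623  …  u_{10} = -1573090  u_{11} = -7537127  u_{12} = -36112545  u_{13} = -173025598.

-173025598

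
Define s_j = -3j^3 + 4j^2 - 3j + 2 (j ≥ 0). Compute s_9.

-1888

s_9 = -3·9^3 + 4·9^2 - 3·9 + 2 = -1888.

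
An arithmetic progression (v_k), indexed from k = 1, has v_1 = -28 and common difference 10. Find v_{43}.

v_k = -28 + (k - 1)·10.
v_{43} = -28 + 42·10 = 392.

392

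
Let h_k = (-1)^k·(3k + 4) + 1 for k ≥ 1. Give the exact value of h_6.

23

(-1)^6 = 1; 3k + 4 at k=6 is 22; so h_6 = 23.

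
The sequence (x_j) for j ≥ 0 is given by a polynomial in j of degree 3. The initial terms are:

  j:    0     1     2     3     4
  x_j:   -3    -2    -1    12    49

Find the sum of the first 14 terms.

1st diffs: 1, 1, 13, 37.
2nd diffs: 0, 12, 24.
3rd diffs: 12, 12 (constant).
So x_j = 2j^3 - 6j^2 + 5j - 3.
Continuing: …, 122, 243, 424, 677, …, x_{13} = 3442.
Summing j = 0..13 (14 terms) gives 12061.

12061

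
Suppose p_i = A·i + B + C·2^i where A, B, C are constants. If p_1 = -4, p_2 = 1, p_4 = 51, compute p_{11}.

The three given values yield: A + B + 2C = -4; 2A + B + 4C = 1; 4A + B + 16C = 51.
Subtracting the first from the second: A + 2C = 5.
Subtracting the second from the third: 2A + 12C = 50.
Solving: C = 5, A = -5, then B = -9.
Hence p_{11} = -5·11 + (-9) + 5·2048 = 10176.

10176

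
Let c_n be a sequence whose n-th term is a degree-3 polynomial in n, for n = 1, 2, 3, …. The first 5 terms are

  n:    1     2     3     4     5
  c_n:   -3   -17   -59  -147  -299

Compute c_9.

-1907

1st diffs: -14, -42, -88, -152.
2nd diffs: -28, -46, -64.
3rd diffs: -18, -18 (constant).
Newton forward-difference form: c_n = -3 + (-14)·C(n-1,1) + (-28)·C(n-1,2) + (-18)·C(n-1,3).
At n = 9: n-1 = 8, so c_9 = -3 - 112 - 784 - 1008 = -1907.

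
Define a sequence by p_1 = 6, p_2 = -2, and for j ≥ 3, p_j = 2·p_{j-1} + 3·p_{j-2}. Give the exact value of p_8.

Compute successive terms:
p_3 = 14, p_4 = 22, p_5 = 86, p_6 = 238, p_7 = 734, p_8 = 2182.
(Characteristic roots are 3 and -1.)

2182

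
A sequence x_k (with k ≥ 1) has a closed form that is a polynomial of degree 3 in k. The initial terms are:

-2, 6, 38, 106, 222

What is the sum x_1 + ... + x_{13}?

16042

1st diffs: 8, 32, 68, 116.
2nd diffs: 24, 36, 48.
3rd diffs: 12, 12 (constant).
Newton forward-difference form: x_k = -2 + 8·C(k-1,1) + 24·C(k-1,2) + 12·C(k-1,3).
Continuing: …, 398, 646, 978, 1406, …, x_{13} = 4318.
Summing k = 1..13 (13 terms) gives 16042.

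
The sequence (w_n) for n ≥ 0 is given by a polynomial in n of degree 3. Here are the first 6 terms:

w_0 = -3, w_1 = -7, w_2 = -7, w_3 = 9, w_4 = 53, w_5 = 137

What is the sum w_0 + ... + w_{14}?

1st diffs: -4, 0, 16, 44, 84.
2nd diffs: 4, 16, 28, 40.
3rd diffs: 12, 12, 12 (constant).
Newton forward-difference form: w_n = -3 + (-4)·C(n,1) + 4·C(n,2) + 12·C(n,3).
Continuing: …, 273, 473, 749, 1113, …, w_{14} = 4673.
Summing n = 0..14 (15 terms) gives 17735.

17735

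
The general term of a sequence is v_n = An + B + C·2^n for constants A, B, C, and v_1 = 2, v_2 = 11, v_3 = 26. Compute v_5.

The three given values yield: A + B + 2C = 2; 2A + B + 4C = 11; 3A + B + 8C = 26.
Subtracting the first from the second: A + 2C = 9.
Subtracting the second from the third: A + 4C = 15.
Solving: C = 3, A = 3, then B = -7.
So v_n = 3·n + (-7) + 3·2^n; at n=5 this is 104.

104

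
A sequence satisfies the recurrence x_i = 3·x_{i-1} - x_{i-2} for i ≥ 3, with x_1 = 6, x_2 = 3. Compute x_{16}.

Iterate the recurrence:
x_3 = 3, x_4 = 6, x_5 = 15, …, x_{13} = 32838, x_{14} = 85971, x_{15} = 225075, x_{16} = 589254.

589254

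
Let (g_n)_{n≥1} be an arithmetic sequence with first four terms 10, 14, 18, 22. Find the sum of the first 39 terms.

Common difference d = 4.
g_n = 10 + (n - 1)·4.
g_{39} = 162; S = 39·(10 + 162)/2 = 3354.

3354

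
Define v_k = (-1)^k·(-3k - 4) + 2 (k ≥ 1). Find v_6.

(-1)^6 = 1; -3k - 4 at k=6 is -22; so v_6 = -20.

-20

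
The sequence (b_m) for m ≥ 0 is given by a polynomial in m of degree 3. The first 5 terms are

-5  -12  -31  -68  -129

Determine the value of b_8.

1st diffs: -7, -19, -37, -61.
2nd diffs: -12, -18, -24.
3rd diffs: -6, -6 (constant).
Newton forward-difference form: b_m = -5 + (-7)·C(m,1) + (-12)·C(m,2) + (-6)·C(m,3).
At m = 8: m = 8, so b_8 = -5 - 56 - 336 - 336 = -733.

-733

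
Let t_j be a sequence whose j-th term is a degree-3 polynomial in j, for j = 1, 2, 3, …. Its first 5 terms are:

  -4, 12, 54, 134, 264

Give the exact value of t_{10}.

2084

1st diffs: 16, 42, 80, 130.
2nd diffs: 26, 38, 50.
3rd diffs: 12, 12 (constant).
Newton forward-difference form: t_j = -4 + 16·C(j-1,1) + 26·C(j-1,2) + 12·C(j-1,3).
At j = 10: j-1 = 9, so t_{10} = -4 + 144 + 936 + 1008 = 2084.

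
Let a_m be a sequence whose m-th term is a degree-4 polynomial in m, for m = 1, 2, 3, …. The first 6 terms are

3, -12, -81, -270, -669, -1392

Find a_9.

1st diffs: -15, -69, -189, -399, -723.
2nd diffs: -54, -120, -210, -324.
3rd diffs: -66, -90, -114.
4th diffs: -24, -24 (constant).
So a_m = -m^4 - m^3 + 4m^2 - 5m + 6.
Evaluating at m = 9 gives a_9 = -7005.

-7005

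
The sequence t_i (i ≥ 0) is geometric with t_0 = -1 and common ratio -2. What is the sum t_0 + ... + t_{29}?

t_i = (-1)·(-2)^(i-0).
S = (-1)·((-2)^30 - 1)/(-2 - 1) = (-1)·(1073741824 - 1)/(-3) = 357913941.

357913941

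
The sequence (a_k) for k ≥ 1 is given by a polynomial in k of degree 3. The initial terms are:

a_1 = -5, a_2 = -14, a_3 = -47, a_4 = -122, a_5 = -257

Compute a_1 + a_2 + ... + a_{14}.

1st diffs: -9, -33, -75, -135.
2nd diffs: -24, -42, -60.
3rd diffs: -18, -18 (constant).
So a_k = -3k^3 + 6k^2 - 6k - 2.
Continuing: …, -470, -779, -1202, -1757, …, a_{14} = -7142.
Summing k = 1..14 (14 terms) gives -27643.

-27643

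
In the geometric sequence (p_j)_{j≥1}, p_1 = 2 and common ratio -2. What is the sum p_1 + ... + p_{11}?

p_j = 2·(-2)^(j-1).
S = 2·((-2)^11 - 1)/(-2 - 1) = 2·(-2048 - 1)/(-3) = 1366.

1366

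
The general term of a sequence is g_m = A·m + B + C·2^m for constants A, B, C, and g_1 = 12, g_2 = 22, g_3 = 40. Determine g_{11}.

8216

Write the equations: A + B + 2C = 12; 2A + B + 4C = 22; 3A + B + 8C = 40.
Subtracting the first from the second: A + 2C = 10.
Subtracting the second from the third: A + 4C = 18.
Solving: C = 4, A = 2, then B = 2.
Hence g_{11} = 2·11 + 2 + 4·2048 = 8216.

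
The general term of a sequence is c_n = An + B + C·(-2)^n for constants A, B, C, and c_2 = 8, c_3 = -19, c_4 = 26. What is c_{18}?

Write the equations: 2A + B + 4C = 8; 3A + B - 8C = -19; 4A + B + 16C = 26.
Subtracting the first from the second: A - 12C = -27.
Subtracting the second from the third: A + 24C = 45.
Solving: C = 2, A = -3, then B = 6.
So c_n = -3·n + 6 + 2·(-2)^n; at n=18 this is 524240.

524240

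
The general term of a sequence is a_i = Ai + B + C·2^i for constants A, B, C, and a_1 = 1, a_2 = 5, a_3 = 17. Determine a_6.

229

Plug in i = 1, 2, 3: A + B + 2C = 1; 2A + B + 4C = 5; 3A + B + 8C = 17.
Subtracting the first from the second: A + 2C = 4.
Subtracting the second from the third: A + 4C = 12.
Solving: C = 4, A = -4, then B = -3.
Therefore a_6 = -24 + (-3) + 4·64 = 229.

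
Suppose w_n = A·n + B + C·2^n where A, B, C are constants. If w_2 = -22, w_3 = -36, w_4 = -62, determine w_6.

-210

The three given values yield: 2A + B + 4C = -22; 3A + B + 8C = -36; 4A + B + 16C = -62.
Subtracting the first from the second: A + 4C = -14.
Subtracting the second from the third: A + 8C = -26.
Solving: C = -3, A = -2, then B = -6.
Hence w_6 = -2·6 + (-6) + (-3)·64 = -210.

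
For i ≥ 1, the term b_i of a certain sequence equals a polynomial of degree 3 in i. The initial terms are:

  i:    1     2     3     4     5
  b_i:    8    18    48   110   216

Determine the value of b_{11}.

1st diffs: 10, 30, 62, 106.
2nd diffs: 20, 32, 44.
3rd diffs: 12, 12 (constant).
Newton forward-difference form: b_i = 8 + 10·C(i-1,1) + 20·C(i-1,2) + 12·C(i-1,3).
At i = 11: i-1 = 10, so b_{11} = 8 + 100 + 900 + 1440 = 2448.

2448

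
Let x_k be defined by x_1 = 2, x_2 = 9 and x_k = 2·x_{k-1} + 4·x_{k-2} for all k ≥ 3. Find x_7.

Iterate the recurrence:
x_3 = 26  x_4 = 88  x_5 = 280  x_6 = 912  x_7 = 2944.

2944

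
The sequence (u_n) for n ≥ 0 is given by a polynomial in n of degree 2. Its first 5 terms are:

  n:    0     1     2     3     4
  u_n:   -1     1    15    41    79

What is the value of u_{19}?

1st diffs: 2, 14, 26, 38.
2nd diffs: 12, 12, 12 (constant).
So u_n = 6n^2 - 4n - 1.
Evaluating at n = 19 gives u_{19} = 2089.

2089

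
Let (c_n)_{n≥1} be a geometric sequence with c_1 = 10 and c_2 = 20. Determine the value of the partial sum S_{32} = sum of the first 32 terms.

Common ratio r = 2.
c_n = 10·2^(n-1).
S = 10·(2^32 - 1)/(2 - 1) = 10·(4294967296 - 1)/(1) = 42949672950.

42949672950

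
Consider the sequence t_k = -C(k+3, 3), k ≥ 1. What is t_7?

-120

C(10, 3) = 120, so t_7 = -120.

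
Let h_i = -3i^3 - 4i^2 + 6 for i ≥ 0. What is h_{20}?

-25594

h_{20} = -3·20^3 - 4·20^2 + 6 = -25594.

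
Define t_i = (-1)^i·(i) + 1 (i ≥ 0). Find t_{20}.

(-1)^20 = 1; i at i=20 is 20; so t_{20} = 21.

21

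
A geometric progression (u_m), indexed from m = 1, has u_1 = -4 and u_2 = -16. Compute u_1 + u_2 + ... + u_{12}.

-22369620

Common ratio r = 4.
u_m = (-4)·4^(m-1).
S = (-4)·(4^12 - 1)/(4 - 1) = (-4)·(16777216 - 1)/(3) = -22369620.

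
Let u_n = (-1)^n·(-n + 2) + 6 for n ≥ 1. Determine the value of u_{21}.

25

(-1)^21 = -1; -n + 2 at n=21 is -19; so u_{21} = 25.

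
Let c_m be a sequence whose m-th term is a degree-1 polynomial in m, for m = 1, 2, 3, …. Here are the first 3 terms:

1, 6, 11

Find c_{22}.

1st diffs: 5, 5 (constant).
So c_m = 5m - 4.
Evaluating at m = 22 gives c_{22} = 106.

106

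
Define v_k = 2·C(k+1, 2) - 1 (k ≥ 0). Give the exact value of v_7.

C(8, 2) = 28, so v_7 = 55.

55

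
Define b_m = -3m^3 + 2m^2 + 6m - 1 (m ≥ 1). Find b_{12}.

-4825

b_{12} = -3·12^3 + 2·12^2 + 6·12 - 1 = -4825.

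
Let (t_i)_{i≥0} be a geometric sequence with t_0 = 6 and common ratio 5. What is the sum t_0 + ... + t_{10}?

73242186

t_i = 6·5^(i-0).
S = 6·(5^11 - 1)/(5 - 1) = 6·(48828125 - 1)/(4) = 73242186.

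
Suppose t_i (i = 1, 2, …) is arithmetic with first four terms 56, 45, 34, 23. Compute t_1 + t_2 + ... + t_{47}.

Common difference d = -11.
t_i = 56 + (i - 1)·(-11).
t_{47} = -450; S = 47·(56 + (-450))/2 = -9259.

-9259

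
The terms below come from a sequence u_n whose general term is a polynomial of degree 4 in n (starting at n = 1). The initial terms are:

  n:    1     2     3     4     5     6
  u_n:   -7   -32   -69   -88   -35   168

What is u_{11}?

1st diffs: -25, -37, -19, 53, 203.
2nd diffs: -12, 18, 72, 150.
3rd diffs: 30, 54, 78.
4th diffs: 24, 24 (constant).
Newton forward-difference form: u_n = -7 + (-25)·C(n-1,1) + (-12)·C(n-1,2) + 30·C(n-1,3) + 24·C(n-1,4).
At n = 11: n-1 = 10, so u_{11} = -7 - 250 - 540 + 3600 + 5040 = 7843.

7843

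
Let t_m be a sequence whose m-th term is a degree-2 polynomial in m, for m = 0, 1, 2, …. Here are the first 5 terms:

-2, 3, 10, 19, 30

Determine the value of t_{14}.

1st diffs: 5, 7, 9, 11.
2nd diffs: 2, 2, 2 (constant).
So t_m = m^2 + 4m - 2.
Evaluating at m = 14 gives t_{14} = 250.

250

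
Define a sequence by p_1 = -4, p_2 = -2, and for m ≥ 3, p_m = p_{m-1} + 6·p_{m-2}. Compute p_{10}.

-38342

Step forward from the initial values:
p_3 = -26  p_4 = -38  p_5 = -194  p_6 = -422  p_7 = -1586  p_8 = -4118  p_9 = -13634  p_{10} = -38342.
(Characteristic roots are 3 and -2.)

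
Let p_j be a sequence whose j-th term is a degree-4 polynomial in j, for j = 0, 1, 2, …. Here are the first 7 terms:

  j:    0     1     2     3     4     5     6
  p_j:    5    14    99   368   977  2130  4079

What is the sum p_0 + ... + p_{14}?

327164

1st diffs: 9, 85, 269, 609, 1153, 1949.
2nd diffs: 76, 184, 340, 544, 796.
3rd diffs: 108, 156, 204, 252.
4th diffs: 48, 48, 48 (constant).
So p_j = 2j^4 + 6j^3 + 6j^2 - 5j + 5.
Continuing: …, 7124, 11613, 17942, 26555, …, p_{14} = 94407.
Summing j = 0..14 (15 terms) gives 327164.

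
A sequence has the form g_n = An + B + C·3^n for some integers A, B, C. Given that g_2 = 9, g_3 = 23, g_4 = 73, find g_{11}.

177111

The three given values yield: 2A + B + 9C = 9; 3A + B + 27C = 23; 4A + B + 81C = 73.
Subtracting the first from the second: A + 18C = 14.
Subtracting the second from the third: A + 54C = 50.
Solving: C = 1, A = -4, then B = 8.
Therefore g_{11} = -44 + 8 + 1·177147 = 177111.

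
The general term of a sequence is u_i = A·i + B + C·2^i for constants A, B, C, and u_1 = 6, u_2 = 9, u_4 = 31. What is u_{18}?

524273

The three given values yield: A + B + 2C = 6; 2A + B + 4C = 9; 4A + B + 16C = 31.
Subtracting the first from the second: A + 2C = 3.
Subtracting the second from the third: 2A + 12C = 22.
Solving: C = 2, A = -1, then B = 3.
Hence u_{18} = -1·18 + 3 + 2·262144 = 524273.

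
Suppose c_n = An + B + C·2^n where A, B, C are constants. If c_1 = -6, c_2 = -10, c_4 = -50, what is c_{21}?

At n = 1, 2, 4: A + B + 2C = -6; 2A + B + 4C = -10; 4A + B + 16C = -50.
Subtracting the first from the second: A + 2C = -4.
Subtracting the second from the third: 2A + 12C = -40.
Solving: C = -4, A = 4, then B = -2.
Hence c_{21} = 4·21 + (-2) + (-4)·2097152 = -8388526.

-8388526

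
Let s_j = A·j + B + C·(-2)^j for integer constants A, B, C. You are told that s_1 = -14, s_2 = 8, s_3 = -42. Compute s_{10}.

Write the equations: A + B - 2C = -14; 2A + B + 4C = 8; 3A + B - 8C = -42.
Subtracting the first from the second: A + 6C = 22.
Subtracting the second from the third: A - 12C = -50.
Solving: C = 4, A = -2, then B = -4.
Hence s_{10} = -2·10 + (-4) + 4·1024 = 4072.

4072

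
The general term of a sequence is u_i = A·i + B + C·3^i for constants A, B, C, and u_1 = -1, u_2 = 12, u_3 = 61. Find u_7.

Plug in i = 1, 2, 3: A + B + 3C = -1; 2A + B + 9C = 12; 3A + B + 27C = 61.
Subtracting the first from the second: A + 6C = 13.
Subtracting the second from the third: A + 18C = 49.
Solving: C = 3, A = -5, then B = -5.
Therefore u_7 = -35 + (-5) + 3·2187 = 6521.

6521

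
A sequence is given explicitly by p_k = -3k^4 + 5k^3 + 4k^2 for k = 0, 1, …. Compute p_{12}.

p_{12} = -3·12^4 + 5·12^3 + 4·12^2 = -52992.

-52992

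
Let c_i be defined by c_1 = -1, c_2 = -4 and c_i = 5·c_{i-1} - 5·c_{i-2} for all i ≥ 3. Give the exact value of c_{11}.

Step forward from the initial values:
c_3 = -15, c_4 = -55, c_5 = -200, c_6 = -725, c_7 = -2625, c_8 = -9500, c_9 = -34375, c_{10} = -124375, c_{11} = -450000.

-450000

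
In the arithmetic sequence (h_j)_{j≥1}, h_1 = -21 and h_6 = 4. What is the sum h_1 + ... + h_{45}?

4005

Common difference d = (4 - (-21)) / (6 - 1) = 5.
h_j = -21 + (j - 1)·5.
h_{45} = 199; S = 45·(-21 + 199)/2 = 4005.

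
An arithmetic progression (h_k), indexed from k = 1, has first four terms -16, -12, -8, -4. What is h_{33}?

112

Common difference d = 4.
h_k = -16 + (k - 1)·4.
h_{33} = -16 + 32·4 = 112.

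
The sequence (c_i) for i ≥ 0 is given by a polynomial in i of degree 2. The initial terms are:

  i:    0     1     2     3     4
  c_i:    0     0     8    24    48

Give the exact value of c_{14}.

728

1st diffs: 0, 8, 16, 24.
2nd diffs: 8, 8, 8 (constant).
So c_i = 4i^2 - 4i.
Evaluating at i = 14 gives c_{14} = 728.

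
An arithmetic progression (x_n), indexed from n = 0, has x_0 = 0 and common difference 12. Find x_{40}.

480

x_n = 0 + (n - 0)·12.
x_{40} = 0 + 40·12 = 480.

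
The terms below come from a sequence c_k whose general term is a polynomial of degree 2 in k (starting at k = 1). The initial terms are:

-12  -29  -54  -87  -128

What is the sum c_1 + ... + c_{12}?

1st diffs: -17, -25, -33, -41.
2nd diffs: -8, -8, -8 (constant).
Newton forward-difference form: c_k = -12 + (-17)·C(k-1,1) + (-8)·C(k-1,2).
Continuing: …, -177, -234, -299, -372, …, c_{12} = -639.
Summing k = 1..12 (12 terms) gives -3026.

-3026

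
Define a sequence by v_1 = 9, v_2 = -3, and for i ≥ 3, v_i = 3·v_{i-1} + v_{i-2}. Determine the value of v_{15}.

Compute successive terms:
v_3 = 0, v_4 = -3, v_5 = -9, …, v_{12} = -38910, v_{13} = -128511, v_{14} = -424443, v_{15} = -1401840.

-1401840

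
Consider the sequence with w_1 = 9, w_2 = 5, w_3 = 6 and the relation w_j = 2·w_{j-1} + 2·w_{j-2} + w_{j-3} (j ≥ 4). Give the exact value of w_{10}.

14535

Applying the relation repeatedly:
w_4 = 31;  w_5 = 79;  w_6 = 226;  w_7 = 641;  w_8 = 1813;  w_9 = 5134;  w_{10} = 14535.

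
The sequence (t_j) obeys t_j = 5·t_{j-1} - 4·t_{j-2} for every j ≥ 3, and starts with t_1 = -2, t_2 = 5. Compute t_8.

38225

Iterate the recurrence:
t_3 = 33  t_4 = 145  t_5 = 593  t_6 = 2385  t_7 = 9553  t_8 = 38225.
(Characteristic roots are 4 and 1.)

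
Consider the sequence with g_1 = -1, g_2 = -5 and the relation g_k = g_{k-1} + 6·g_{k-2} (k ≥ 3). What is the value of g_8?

Step forward from the initial values:
g_3 = -11, g_4 = -41, g_5 = -107, g_6 = -353, g_7 = -995, g_8 = -3113.
(Characteristic roots are 3 and -2.)

-3113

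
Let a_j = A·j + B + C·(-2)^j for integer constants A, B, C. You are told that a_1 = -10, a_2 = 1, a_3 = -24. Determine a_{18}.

524265

Write the equations: A + B - 2C = -10; 2A + B + 4C = 1; 3A + B - 8C = -24.
Subtracting the first from the second: A + 6C = 11.
Subtracting the second from the third: A - 12C = -25.
Solving: C = 2, A = -1, then B = -5.
Therefore a_{18} = -18 + (-5) + 2·262144 = 524265.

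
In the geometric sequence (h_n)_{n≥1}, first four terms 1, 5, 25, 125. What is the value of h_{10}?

1953125

Common ratio r = 5.
h_n = 1·5^(n-1).
h_{10} = 1·5^9 = 1953125.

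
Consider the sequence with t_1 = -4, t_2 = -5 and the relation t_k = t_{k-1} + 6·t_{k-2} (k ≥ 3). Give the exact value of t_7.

-1985

Compute successive terms:
t_3 = -29; t_4 = -59; t_5 = -233; t_6 = -587; t_7 = -1985.
(Characteristic roots are 3 and -2.)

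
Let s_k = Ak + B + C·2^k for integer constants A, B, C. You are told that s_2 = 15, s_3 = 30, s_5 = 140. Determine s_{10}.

At k = 2, 3, 5: 2A + B + 4C = 15; 3A + B + 8C = 30; 5A + B + 32C = 140.
Subtracting the first from the second: A + 4C = 15.
Subtracting the second from the third: 2A + 24C = 110.
Solving: C = 5, A = -5, then B = 5.
So s_k = -5·k + 5 + 5·2^k; at k=10 this is 5075.

5075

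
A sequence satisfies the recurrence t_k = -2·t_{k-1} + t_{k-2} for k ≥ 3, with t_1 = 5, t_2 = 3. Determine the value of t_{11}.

-2209

t_3 = -1, t_4 = 5, t_5 = -11, t_6 = 27, t_7 = -65, t_8 = 157, t_9 = -379, t_{10} = 915, t_{11} = -2209.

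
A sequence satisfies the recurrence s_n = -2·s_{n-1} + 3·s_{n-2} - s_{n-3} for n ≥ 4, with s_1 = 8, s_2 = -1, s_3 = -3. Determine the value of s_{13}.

37528

Applying the relation repeatedly:
s_4 = -5;  s_5 = 2;  s_6 = -16;  s_7 = 43;  s_8 = -136;  s_9 = 417;  s_{10} = -1285;  s_{11} = 3957;  s_{12} = -12186;  s_{13} = 37528.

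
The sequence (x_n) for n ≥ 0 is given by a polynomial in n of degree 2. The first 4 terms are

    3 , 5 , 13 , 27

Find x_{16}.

755

1st diffs: 2, 8, 14.
2nd diffs: 6, 6 (constant).
Newton forward-difference form: x_n = 3 + 2·C(n,1) + 6·C(n,2).
At n = 16: n = 16, so x_{16} = 3 + 32 + 720 = 755.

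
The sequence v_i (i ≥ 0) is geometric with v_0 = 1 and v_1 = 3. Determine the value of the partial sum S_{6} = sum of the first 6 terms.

Common ratio r = 3.
v_i = 1·3^(i-0).
S = 1·(3^6 - 1)/(3 - 1) = 1·(729 - 1)/(2) = 364.

364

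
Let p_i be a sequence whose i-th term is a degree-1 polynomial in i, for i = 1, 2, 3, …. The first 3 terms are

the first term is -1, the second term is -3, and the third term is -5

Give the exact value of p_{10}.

-19

1st diffs: -2, -2 (constant).
So p_i = -2i + 1.
Evaluating at i = 10 gives p_{10} = -19.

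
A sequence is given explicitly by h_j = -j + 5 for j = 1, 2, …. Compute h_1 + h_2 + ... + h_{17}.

-68

Over j = 1..17: Σj = 153.
Total = (-1)·153 + (5)·17 = -68.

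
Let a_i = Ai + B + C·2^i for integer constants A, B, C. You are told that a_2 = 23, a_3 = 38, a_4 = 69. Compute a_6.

259

At i = 2, 3, 4: 2A + B + 4C = 23; 3A + B + 8C = 38; 4A + B + 16C = 69.
Subtracting the first from the second: A + 4C = 15.
Subtracting the second from the third: A + 8C = 31.
Solving: C = 4, A = -1, then B = 9.
Hence a_6 = -1·6 + 9 + 4·64 = 259.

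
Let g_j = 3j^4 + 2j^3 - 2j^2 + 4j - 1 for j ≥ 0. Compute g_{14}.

120399

g_{14} = 3·14^4 + 2·14^3 - 2·14^2 + 4·14 - 1 = 120399.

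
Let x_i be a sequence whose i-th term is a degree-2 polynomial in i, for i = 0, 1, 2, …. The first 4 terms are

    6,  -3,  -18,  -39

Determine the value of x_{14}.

1st diffs: -9, -15, -21.
2nd diffs: -6, -6 (constant).
Newton forward-difference form: x_i = 6 + (-9)·C(i,1) + (-6)·C(i,2).
At i = 14: i = 14, so x_{14} = 6 - 126 - 546 = -666.

-666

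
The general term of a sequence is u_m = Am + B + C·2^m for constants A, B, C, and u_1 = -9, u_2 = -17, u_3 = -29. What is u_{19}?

At m = 1, 2, 3: A + B + 2C = -9; 2A + B + 4C = -17; 3A + B + 8C = -29.
Subtracting the first from the second: A + 2C = -8.
Subtracting the second from the third: A + 4C = -12.
Solving: C = -2, A = -4, then B = -1.
Hence u_{19} = -4·19 + (-1) + (-2)·524288 = -1048653.

-1048653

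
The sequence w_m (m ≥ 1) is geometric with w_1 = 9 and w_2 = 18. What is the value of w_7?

576

Common ratio r = 2.
w_m = 9·2^(m-1).
w_7 = 9·2^6 = 576.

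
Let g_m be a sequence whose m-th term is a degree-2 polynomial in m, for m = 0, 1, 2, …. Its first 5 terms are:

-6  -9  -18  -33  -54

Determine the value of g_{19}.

-1089

1st diffs: -3, -9, -15, -21.
2nd diffs: -6, -6, -6 (constant).
So g_m = -3m^2 - 6.
Evaluating at m = 19 gives g_{19} = -1089.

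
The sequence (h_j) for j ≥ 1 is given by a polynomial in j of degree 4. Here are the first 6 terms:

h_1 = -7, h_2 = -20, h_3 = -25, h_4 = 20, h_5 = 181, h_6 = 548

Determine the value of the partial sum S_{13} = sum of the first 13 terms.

62101

1st diffs: -13, -5, 45, 161, 367.
2nd diffs: 8, 50, 116, 206.
3rd diffs: 42, 66, 90.
4th diffs: 24, 24 (constant).
Newton forward-difference form: h_j = -7 + (-13)·C(j-1,1) + 8·C(j-1,2) + 42·C(j-1,3) + 24·C(j-1,4).
Continuing: …, 1235, 2380, 4145, 6716, …, h_{13} = 21485.
Summing j = 1..13 (13 terms) gives 62101.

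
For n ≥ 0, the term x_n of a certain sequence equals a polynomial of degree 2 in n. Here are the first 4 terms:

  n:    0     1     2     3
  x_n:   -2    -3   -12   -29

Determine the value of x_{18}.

-1244

1st diffs: -1, -9, -17.
2nd diffs: -8, -8 (constant).
Newton forward-difference form: x_n = -2 + (-1)·C(n,1) + (-8)·C(n,2).
At n = 18: n = 18, so x_{18} = -2 - 18 - 1224 = -1244.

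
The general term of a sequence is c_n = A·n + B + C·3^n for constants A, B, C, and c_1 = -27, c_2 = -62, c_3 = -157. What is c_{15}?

-71744617

Write the equations: A + B + 3C = -27; 2A + B + 9C = -62; 3A + B + 27C = -157.
Subtracting the first from the second: A + 6C = -35.
Subtracting the second from the third: A + 18C = -95.
Solving: C = -5, A = -5, then B = -7.
So c_n = -5·n + (-7) + (-5)·3^n; at n=15 this is -71744617.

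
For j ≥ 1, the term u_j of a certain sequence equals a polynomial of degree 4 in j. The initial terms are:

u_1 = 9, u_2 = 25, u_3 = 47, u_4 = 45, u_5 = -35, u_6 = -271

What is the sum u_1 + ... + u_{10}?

-10818

1st diffs: 16, 22, -2, -80, -236.
2nd diffs: 6, -24, -78, -156.
3rd diffs: -30, -54, -78.
4th diffs: -24, -24 (constant).
Newton forward-difference form: u_j = 9 + 16·C(j-1,1) + 6·C(j-1,2) + (-30)·C(j-1,3) + (-24)·C(j-1,4).
Continuing: -765, -1643, -3055, -5175.
Summing j = 1..10 (10 terms) gives -10818.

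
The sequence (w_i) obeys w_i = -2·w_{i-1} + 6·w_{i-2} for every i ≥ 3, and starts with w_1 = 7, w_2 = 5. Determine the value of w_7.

w_3 = 32, w_4 = -34, w_5 = 260, w_6 = -724, w_7 = 3008.

3008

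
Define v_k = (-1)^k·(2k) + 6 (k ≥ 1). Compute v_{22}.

(-1)^22 = 1; 2k at k=22 is 44; so v_{22} = 50.

50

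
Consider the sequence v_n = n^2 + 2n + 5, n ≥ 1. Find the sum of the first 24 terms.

Over n = 1..24: Σn = 300, Σn² = 4900.
Total = (1)·4900 + (2)·300 + (5)·24 = 5620.

5620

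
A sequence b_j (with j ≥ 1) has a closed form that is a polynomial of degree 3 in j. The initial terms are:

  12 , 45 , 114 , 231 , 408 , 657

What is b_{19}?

1st diffs: 33, 69, 117, 177, 249.
2nd diffs: 36, 48, 60, 72.
3rd diffs: 12, 12, 12 (constant).
Newton forward-difference form: b_j = 12 + 33·C(j-1,1) + 36·C(j-1,2) + 12·C(j-1,3).
At j = 19: j-1 = 18, so b_{19} = 12 + 594 + 5508 + 9792 = 15906.

15906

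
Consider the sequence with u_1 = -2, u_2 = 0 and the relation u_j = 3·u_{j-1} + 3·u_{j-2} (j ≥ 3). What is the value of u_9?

Compute successive terms:
u_3 = -6;  u_4 = -18;  u_5 = -72;  u_6 = -270;  u_7 = -1026;  u_8 = -3888;  u_9 = -14742.

-14742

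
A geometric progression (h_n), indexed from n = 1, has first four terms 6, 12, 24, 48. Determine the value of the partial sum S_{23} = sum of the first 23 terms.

Common ratio r = 2.
h_n = 6·2^(n-1).
S = 6·(2^23 - 1)/(2 - 1) = 6·(8388608 - 1)/(1) = 50331642.

50331642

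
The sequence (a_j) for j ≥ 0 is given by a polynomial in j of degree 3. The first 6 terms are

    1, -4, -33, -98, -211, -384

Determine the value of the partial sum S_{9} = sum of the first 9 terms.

1st diffs: -5, -29, -65, -113, -173.
2nd diffs: -24, -36, -48, -60.
3rd diffs: -12, -12, -12 (constant).
So a_j = -2j^3 - 6j^2 + 3j + 1.
Continuing: -629, -958, -1383.
Summing j = 0..8 (9 terms) gives -3699.

-3699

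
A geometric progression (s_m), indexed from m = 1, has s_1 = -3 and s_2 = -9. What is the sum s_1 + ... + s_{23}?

Common ratio r = 3.
s_m = (-3)·3^(m-1).
S = (-3)·(3^23 - 1)/(3 - 1) = (-3)·(94143178827 - 1)/(2) = -141214768239.

-141214768239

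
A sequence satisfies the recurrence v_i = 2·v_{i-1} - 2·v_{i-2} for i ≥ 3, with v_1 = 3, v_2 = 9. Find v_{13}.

Applying the relation repeatedly:
v_3 = 12;  v_4 = 6;  v_5 = -12;  …;  v_{10} = 144;  v_{11} = 192;  v_{12} = 96;  v_{13} = -192.

-192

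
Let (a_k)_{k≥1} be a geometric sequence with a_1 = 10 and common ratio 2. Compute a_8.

1280

a_k = 10·2^(k-1).
a_8 = 10·2^7 = 1280.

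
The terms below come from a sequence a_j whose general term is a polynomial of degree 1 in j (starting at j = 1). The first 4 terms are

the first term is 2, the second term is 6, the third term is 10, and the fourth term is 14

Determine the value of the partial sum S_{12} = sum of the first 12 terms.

1st diffs: 4, 4, 4 (constant).
So a_j = 4j - 2.
Continuing: …, 18, 22, 26, 30, …, a_{12} = 46.
Summing j = 1..12 (12 terms) gives 288.

288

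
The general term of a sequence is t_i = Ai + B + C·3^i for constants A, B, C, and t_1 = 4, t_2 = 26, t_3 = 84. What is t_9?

Plug in i = 1, 2, 3: A + B + 3C = 4; 2A + B + 9C = 26; 3A + B + 27C = 84.
Subtracting the first from the second: A + 6C = 22.
Subtracting the second from the third: A + 18C = 58.
Solving: C = 3, A = 4, then B = -9.
So t_i = 4·i + (-9) + 3·3^i; at i=9 this is 59076.

59076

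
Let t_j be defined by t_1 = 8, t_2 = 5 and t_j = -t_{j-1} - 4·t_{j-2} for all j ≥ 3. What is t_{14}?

-28327

Iterate the recurrence:
t_3 = -37, t_4 = 17, t_5 = 131, …, t_{11} = 3947, t_{12} = 14705, t_{13} = -30493, t_{14} = -28327.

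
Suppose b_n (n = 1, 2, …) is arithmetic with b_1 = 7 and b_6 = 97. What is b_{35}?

Common difference d = (97 - 7) / (6 - 1) = 18.
b_n = 7 + (n - 1)·18.
b_{35} = 7 + 34·18 = 619.

619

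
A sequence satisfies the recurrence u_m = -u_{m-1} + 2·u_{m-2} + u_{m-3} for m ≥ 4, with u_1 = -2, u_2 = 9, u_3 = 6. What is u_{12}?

Applying the relation repeatedly:
u_4 = 10; u_5 = 11; u_6 = 15; u_7 = 17; u_8 = 24; u_9 = 25; u_{10} = 40; u_{11} = 34; u_{12} = 71.

71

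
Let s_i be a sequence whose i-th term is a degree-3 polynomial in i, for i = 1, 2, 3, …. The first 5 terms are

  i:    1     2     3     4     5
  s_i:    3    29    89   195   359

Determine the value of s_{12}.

4139

1st diffs: 26, 60, 106, 164.
2nd diffs: 34, 46, 58.
3rd diffs: 12, 12 (constant).
Newton forward-difference form: s_i = 3 + 26·C(i-1,1) + 34·C(i-1,2) + 12·C(i-1,3).
At i = 12: i-1 = 11, so s_{12} = 3 + 286 + 1870 + 1980 = 4139.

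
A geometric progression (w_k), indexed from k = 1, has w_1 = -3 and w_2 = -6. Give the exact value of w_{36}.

Common ratio r = 2.
w_k = (-3)·2^(k-1).
w_{36} = (-3)·2^35 = -103079215104.

-103079215104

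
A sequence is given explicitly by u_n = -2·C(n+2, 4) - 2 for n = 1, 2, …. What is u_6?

-142

C(8, 4) = 70, so u_6 = -142.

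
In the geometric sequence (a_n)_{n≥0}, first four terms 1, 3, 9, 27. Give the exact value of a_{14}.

Common ratio r = 3.
a_n = 1·3^(n-0).
a_{14} = 1·3^14 = 4782969.

4782969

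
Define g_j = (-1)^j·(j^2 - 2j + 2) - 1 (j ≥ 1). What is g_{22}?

(-1)^22 = 1; j^2 - 2j + 2 at j=22 is 442; so g_{22} = 441.

441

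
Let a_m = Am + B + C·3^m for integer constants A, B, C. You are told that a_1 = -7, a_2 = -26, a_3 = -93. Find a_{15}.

The three given values yield: A + B + 3C = -7; 2A + B + 9C = -26; 3A + B + 27C = -93.
Subtracting the first from the second: A + 6C = -19.
Subtracting the second from the third: A + 18C = -67.
Solving: C = -4, A = 5, then B = 0.
Therefore a_{15} = 75 + 0 + (-4)·14348907 = -57395553.

-57395553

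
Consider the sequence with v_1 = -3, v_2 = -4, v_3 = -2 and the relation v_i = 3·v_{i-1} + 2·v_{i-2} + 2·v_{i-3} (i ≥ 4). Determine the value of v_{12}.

Step forward from the initial values:
v_4 = -20, v_5 = -72, v_6 = -260, v_7 = -964, v_8 = -3556, v_9 = -13116, v_{10} = -48388, v_{11} = -178508, v_{12} = -658532.

-658532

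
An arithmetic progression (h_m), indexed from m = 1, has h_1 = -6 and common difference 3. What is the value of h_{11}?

h_m = -6 + (m - 1)·3.
h_{11} = -6 + 10·3 = 24.

24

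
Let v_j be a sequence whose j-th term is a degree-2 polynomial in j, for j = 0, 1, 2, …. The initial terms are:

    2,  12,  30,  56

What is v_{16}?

1st diffs: 10, 18, 26.
2nd diffs: 8, 8 (constant).
Newton forward-difference form: v_j = 2 + 10·C(j,1) + 8·C(j,2).
At j = 16: j = 16, so v_{16} = 2 + 160 + 960 = 1122.

1122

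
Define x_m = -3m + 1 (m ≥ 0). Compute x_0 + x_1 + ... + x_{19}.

Over m = 0..19: Σm = 190.
Total = (-3)·190 + (1)·20 = -550.

-550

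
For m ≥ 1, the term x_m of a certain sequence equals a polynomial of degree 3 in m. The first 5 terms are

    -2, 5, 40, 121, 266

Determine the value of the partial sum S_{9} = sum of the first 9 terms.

1st diffs: 7, 35, 81, 145.
2nd diffs: 28, 46, 64.
3rd diffs: 18, 18 (constant).
Newton forward-difference form: x_m = -2 + 7·C(m-1,1) + 28·C(m-1,2) + 18·C(m-1,3).
Continuing: 493, 820, 1265, 1846.
Summing m = 1..9 (9 terms) gives 4854.

4854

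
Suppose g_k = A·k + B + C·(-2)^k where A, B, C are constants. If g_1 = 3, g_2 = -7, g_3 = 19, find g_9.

At k = 1, 2, 3: A + B - 2C = 3; 2A + B + 4C = -7; 3A + B - 8C = 19.
Subtracting the first from the second: A + 6C = -10.
Subtracting the second from the third: A - 12C = 26.
Solving: C = -2, A = 2, then B = -3.
Hence g_9 = 2·9 + (-3) + (-2)·(-512) = 1039.

1039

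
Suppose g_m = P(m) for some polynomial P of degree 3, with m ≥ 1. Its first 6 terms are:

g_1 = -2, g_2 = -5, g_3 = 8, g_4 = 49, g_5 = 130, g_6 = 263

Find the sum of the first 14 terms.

17535

1st diffs: -3, 13, 41, 81, 133.
2nd diffs: 16, 28, 40, 52.
3rd diffs: 12, 12, 12 (constant).
So g_m = 2m^3 - 4m^2 - 5m + 5.
Continuing: …, 460, 733, 1094, 1555, …, g_{14} = 4639.
Summing m = 1..14 (14 terms) gives 17535.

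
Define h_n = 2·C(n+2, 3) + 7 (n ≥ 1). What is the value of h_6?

C(8, 3) = 56, so h_6 = 119.

119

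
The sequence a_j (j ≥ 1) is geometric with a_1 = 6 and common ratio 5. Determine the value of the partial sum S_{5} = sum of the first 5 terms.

4686

a_j = 6·5^(j-1).
S = 6·(5^5 - 1)/(5 - 1) = 6·(3125 - 1)/(4) = 4686.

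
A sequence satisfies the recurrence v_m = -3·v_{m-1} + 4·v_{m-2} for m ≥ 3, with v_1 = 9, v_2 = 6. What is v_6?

v_3 = 18, v_4 = -30, v_5 = 162, v_6 = -606.
(Characteristic roots are 1 and -4.)

-606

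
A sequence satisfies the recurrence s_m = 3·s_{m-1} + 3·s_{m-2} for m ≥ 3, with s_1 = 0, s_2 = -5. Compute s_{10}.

-176580

Iterate the recurrence:
s_3 = -15  s_4 = -60  s_5 = -225  s_6 = -855  s_7 = -3240  s_8 = -12285  s_9 = -46575  s_{10} = -176580.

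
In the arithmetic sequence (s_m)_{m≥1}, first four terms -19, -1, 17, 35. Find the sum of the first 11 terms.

781

Common difference d = 18.
s_m = -19 + (m - 1)·18.
s_{11} = 161; S = 11·(-19 + 161)/2 = 781.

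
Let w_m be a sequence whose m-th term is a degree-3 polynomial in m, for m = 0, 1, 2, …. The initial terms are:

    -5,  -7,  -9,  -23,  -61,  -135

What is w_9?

-1031

1st diffs: -2, -2, -14, -38, -74.
2nd diffs: 0, -12, -24, -36.
3rd diffs: -12, -12, -12 (constant).
Newton forward-difference form: w_m = -5 + (-2)·C(m,1) + (-12)·C(m,3).
At m = 9: m = 9, so w_9 = -5 - 18 - 1008 = -1031.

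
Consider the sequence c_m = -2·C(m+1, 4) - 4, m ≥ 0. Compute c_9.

-424

C(10, 4) = 210, so c_9 = -424.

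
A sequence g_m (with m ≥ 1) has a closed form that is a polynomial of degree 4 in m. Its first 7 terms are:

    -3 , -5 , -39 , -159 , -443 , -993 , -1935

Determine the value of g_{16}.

-60723

1st diffs: -2, -34, -120, -284, -550, -942.
2nd diffs: -32, -86, -164, -266, -392.
3rd diffs: -54, -78, -102, -126.
4th diffs: -24, -24, -24 (constant).
Newton forward-difference form: g_m = -3 + (-2)·C(m-1,1) + (-32)·C(m-1,2) + (-54)·C(m-1,3) + (-24)·C(m-1,4).
At m = 16: m-1 = 15, so g_{16} = -3 - 30 - 3360 - 24570 - 32760 = -60723.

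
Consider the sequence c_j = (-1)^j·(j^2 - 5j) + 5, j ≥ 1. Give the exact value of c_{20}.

(-1)^20 = 1; j^2 - 5j at j=20 is 300; so c_{20} = 305.

305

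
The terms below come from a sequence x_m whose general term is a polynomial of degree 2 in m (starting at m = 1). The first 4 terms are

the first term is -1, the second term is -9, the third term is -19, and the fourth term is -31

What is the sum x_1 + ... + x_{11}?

-781

1st diffs: -8, -10, -12.
2nd diffs: -2, -2 (constant).
Newton forward-difference form: x_m = -1 + (-8)·C(m-1,1) + (-2)·C(m-1,2).
Continuing: …, -45, -61, -79, -99, …, x_{11} = -171.
Summing m = 1..11 (11 terms) gives -781.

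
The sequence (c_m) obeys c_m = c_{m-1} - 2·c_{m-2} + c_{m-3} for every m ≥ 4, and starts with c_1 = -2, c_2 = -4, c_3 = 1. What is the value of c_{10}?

Applying the relation repeatedly:
c_4 = 7, c_5 = 1, c_6 = -12, c_7 = -7, c_8 = 18, c_9 = 20, c_{10} = -23.

-23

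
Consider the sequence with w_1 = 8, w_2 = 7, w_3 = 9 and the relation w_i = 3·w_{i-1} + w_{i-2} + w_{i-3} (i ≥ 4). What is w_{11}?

w_4 = 42, w_5 = 142, w_6 = 477, w_7 = 1615, w_8 = 5464, w_9 = 18484, w_{10} = 62531, w_{11} = 211541.

211541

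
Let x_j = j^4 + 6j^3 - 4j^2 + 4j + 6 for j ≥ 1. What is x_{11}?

x_{11} = 1·11^4 + 6·11^3 - 4·11^2 + 4·11 + 6 = 22193.

22193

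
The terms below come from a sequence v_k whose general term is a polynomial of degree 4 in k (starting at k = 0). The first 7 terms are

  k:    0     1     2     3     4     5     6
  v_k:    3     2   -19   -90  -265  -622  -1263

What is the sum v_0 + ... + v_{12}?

1st diffs: -1, -21, -71, -175, -357, -641.
2nd diffs: -20, -50, -104, -182, -284.
3rd diffs: -30, -54, -78, -102.
4th diffs: -24, -24, -24 (constant).
Newton forward-difference form: v_k = 3 + (-1)·C(k,1) + (-20)·C(k,2) + (-30)·C(k,3) + (-24)·C(k,4).
Continuing: …, -2314, -3925, -6270, -9547, …, v_{12} = -19809.
Summing k = 0..12 (13 terms) gives -58097.

-58097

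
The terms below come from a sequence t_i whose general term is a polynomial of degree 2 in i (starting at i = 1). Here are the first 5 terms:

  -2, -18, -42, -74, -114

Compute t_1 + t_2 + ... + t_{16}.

1st diffs: -16, -24, -32, -40.
2nd diffs: -8, -8, -8 (constant).
Newton forward-difference form: t_i = -2 + (-16)·C(i-1,1) + (-8)·C(i-1,2).
Continuing: …, -162, -218, -282, -354, …, t_{16} = -1082.
Summing i = 1..16 (16 terms) gives -6432.

-6432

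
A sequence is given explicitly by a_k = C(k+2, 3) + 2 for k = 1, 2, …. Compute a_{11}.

288

C(13, 3) = 286, so a_{11} = 288.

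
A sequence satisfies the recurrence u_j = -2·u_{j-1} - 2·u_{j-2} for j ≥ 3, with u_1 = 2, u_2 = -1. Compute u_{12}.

Iterate the recurrence:
u_3 = -2  u_4 = 6  u_5 = -8  u_6 = 4  u_7 = 8  u_8 = -24  u_9 = 32  u_{10} = -16  u_{11} = -32  u_{12} = 96.

96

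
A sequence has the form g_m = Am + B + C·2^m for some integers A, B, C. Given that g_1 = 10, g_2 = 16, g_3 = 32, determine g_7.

616

The three given values yield: A + B + 2C = 10; 2A + B + 4C = 16; 3A + B + 8C = 32.
Subtracting the first from the second: A + 2C = 6.
Subtracting the second from the third: A + 4C = 16.
Solving: C = 5, A = -4, then B = 4.
Therefore g_7 = -28 + 4 + 5·128 = 616.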